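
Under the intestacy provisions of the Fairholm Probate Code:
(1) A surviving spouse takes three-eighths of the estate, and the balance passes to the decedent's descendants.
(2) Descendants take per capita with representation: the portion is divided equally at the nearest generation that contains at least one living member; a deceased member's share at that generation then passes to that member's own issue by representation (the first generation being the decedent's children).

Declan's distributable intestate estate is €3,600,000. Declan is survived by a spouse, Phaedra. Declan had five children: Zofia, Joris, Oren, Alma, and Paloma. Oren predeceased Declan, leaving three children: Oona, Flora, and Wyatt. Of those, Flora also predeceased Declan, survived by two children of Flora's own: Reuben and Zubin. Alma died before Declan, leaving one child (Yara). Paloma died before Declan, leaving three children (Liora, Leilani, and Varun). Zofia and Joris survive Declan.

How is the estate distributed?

Phaedra: €1,350,000; Zofia: €450,000; Joris: €450,000; Oona: €150,000; Reuben: €75,000; Zubin: €75,000; Wyatt: €150,000; Yara: €450,000; Liora: €150,000; Leilani: €150,000; Varun: €150,000

Phaedra takes three-eighths of €3,600,000 = €1,350,000. The remaining €2,250,000 passes to the descendants.
The descendants' portion (€2,250,000) is divided into 5 shares of €450,000: Zofia and Joris each take €450,000; Oren's €450,000 share passes to Oren's issue; Alma's €450,000 share passes to Alma's issue; Paloma's €450,000 share passes to Paloma's issue.
Oren's share (€450,000) is divided into 3 shares of €150,000: Oona and Wyatt each take €150,000; Flora's €150,000 share passes to Flora's issue.
Flora's share (€150,000) is divided into 2 shares of €75,000: Reuben and Zubin each take €75,000.
Alma's share (€450,000) passes entirely to Yara.
Paloma's share (€450,000) is divided into 3 shares of €150,000: Liora, Leilani, and Varun each take €150,000.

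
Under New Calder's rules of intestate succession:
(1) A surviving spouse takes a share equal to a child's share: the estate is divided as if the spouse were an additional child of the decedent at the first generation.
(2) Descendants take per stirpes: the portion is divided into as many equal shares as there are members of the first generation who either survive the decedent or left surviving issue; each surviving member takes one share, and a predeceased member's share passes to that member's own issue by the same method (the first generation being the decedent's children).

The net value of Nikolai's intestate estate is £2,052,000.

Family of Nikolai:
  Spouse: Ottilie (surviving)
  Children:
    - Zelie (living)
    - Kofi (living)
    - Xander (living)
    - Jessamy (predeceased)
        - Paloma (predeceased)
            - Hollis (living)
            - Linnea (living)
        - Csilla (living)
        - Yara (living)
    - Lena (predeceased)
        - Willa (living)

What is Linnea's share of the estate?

The spouse counts as an additional share at the children's level, so there are 6 primary shares of £342,000. Ottilie takes one such share (£342,000).
The children's combined portion (£1,710,000) is divided into 5 shares of £342,000: Zelie, Kofi, and Xander each take £342,000; Jessamy's £342,000 share passes to Jessamy's issue; Lena's £342,000 share passes to Lena's issue.
Jessamy's share (£342,000) is divided into 3 shares of £114,000: Csilla and Yara each take £114,000; Paloma's £114,000 share passes to Paloma's issue.
Paloma's share (£114,000) is divided into 2 shares of £57,000: Hollis and Linnea each take £57,000.
Lena's share (£342,000) passes entirely to Willa.

Linnea receives £57,000.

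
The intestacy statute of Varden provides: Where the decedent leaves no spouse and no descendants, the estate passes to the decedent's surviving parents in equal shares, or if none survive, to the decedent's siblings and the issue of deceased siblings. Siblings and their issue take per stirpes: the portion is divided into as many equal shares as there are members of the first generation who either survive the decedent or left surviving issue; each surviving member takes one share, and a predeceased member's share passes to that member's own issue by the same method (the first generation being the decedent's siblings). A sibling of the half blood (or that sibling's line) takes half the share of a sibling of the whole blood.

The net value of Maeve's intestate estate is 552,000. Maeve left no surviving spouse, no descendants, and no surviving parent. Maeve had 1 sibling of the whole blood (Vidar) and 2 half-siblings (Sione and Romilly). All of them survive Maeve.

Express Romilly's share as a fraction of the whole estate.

The entire 552,000 passes to the siblings and their issue.
Counting each half-blood sibling's line as half a unit, there are 2 units in 552,000, so one unit is 276,000. Whole-blood lines (Vidar) take 276,000 each; half-blood lines (Sione and Romilly) take 138,000 each.

Romilly receives 1/4 of the estate.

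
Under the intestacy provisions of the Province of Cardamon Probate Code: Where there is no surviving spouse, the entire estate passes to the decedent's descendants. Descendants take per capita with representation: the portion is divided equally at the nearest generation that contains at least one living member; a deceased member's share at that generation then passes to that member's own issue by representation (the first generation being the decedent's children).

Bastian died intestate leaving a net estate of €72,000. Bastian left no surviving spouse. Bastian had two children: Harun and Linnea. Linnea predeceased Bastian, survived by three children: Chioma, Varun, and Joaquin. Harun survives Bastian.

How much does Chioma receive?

Chioma receives €12,000.

The entire €72,000 passes to the descendants.
That amount (€72,000) is divided into 2 shares of €36,000: Harun takes €36,000; Linnea's €36,000 share passes to Linnea's issue.
Linnea's share (€36,000) is divided into 3 shares of €12,000: Chioma, Varun, and Joaquin each take €12,000.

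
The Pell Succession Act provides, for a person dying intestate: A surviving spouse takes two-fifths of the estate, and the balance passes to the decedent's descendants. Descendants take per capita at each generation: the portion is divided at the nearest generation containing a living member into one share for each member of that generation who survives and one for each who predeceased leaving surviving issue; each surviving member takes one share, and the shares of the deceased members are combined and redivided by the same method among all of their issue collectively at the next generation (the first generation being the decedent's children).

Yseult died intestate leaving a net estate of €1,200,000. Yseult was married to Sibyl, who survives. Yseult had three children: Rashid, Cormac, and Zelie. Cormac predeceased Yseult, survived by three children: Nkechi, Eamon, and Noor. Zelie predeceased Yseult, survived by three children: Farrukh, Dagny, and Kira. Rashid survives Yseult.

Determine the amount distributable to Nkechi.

Nkechi receives €80,000.

Sibyl takes two-fifths of €1,200,000 = €480,000. The remaining €720,000 passes to the descendants.
The descendants' portion (€720,000) is divided at the children's generation into 3 shares of €240,000. Rashid takes €240,000. The 2 shares of the deceased (Cormac and Zelie) are combined into a pool of €480,000.
That pool (€480,000) is divided at the grandchildren's generation equally among Nkechi, Eamon, Noor, Farrukh, Dagny, and Kira: €80,000 each.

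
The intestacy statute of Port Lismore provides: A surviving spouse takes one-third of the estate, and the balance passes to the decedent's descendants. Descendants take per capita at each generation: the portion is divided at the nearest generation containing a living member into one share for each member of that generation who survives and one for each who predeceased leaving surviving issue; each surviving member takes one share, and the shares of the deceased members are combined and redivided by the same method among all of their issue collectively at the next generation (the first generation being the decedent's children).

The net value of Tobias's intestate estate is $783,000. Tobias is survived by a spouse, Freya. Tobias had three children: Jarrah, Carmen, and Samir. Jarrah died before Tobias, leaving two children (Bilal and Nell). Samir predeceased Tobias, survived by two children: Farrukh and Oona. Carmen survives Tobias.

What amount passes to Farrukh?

Farrukh receives $87,000.

Freya takes one-third of $783,000 = $261,000. The remaining $522,000 passes to the descendants.
The descendants' portion ($522,000) is divided at the children's generation into 3 shares of $174,000. Carmen takes $174,000. The 2 shares of the deceased (Jarrah and Samir) are combined into a pool of $348,000.
That pool ($348,000) is divided at the grandchildren's generation equally among Bilal, Nell, Farrukh, and Oona: $87,000 each.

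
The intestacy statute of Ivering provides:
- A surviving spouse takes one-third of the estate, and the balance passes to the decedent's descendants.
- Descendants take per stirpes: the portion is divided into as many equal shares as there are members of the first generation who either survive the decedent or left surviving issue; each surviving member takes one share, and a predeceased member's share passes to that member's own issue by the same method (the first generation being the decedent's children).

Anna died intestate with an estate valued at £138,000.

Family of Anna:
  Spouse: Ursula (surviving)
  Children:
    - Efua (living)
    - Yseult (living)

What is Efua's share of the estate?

Ursula takes one-third of £138,000 = £46,000. The remaining £92,000 passes to the descendants.
The descendants' portion (£92,000) is divided into 2 shares of £46,000: Efua and Yseult each take £46,000.

Efua receives £46,000.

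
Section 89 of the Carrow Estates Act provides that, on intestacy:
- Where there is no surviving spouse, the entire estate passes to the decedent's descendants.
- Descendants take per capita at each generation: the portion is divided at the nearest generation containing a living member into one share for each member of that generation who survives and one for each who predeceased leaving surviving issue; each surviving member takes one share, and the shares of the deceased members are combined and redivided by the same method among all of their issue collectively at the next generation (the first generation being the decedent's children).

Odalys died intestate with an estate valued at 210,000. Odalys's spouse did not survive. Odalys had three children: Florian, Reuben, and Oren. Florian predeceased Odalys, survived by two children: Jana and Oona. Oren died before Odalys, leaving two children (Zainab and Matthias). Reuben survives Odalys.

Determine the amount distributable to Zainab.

The entire 210,000 passes to the descendants.
That amount (210,000) is divided at the children's generation into 3 shares of 70,000. Reuben takes 70,000. The 2 shares of the deceased (Florian and Oren) are combined into a pool of 140,000.
That pool (140,000) is divided at the grandchildren's generation equally among Jana, Oona, Zainab, and Matthias: 35,000 each.

Zainab receives 35,000.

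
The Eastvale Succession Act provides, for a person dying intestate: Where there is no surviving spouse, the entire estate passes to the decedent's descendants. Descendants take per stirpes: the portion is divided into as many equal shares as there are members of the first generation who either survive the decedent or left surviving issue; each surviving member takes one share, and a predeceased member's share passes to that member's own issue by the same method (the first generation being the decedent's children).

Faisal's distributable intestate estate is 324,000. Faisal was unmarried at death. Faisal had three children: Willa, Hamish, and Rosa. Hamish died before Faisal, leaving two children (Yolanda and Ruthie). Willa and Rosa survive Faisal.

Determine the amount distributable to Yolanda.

The entire 324,000 passes to the descendants.
That amount (324,000) is divided into 3 shares of 108,000: Willa and Rosa each take 108,000; Hamish's 108,000 share passes to Hamish's issue.
Hamish's share (108,000) is divided into 2 shares of 54,000: Yolanda and Ruthie each take 54,000.

Yolanda receives 54,000.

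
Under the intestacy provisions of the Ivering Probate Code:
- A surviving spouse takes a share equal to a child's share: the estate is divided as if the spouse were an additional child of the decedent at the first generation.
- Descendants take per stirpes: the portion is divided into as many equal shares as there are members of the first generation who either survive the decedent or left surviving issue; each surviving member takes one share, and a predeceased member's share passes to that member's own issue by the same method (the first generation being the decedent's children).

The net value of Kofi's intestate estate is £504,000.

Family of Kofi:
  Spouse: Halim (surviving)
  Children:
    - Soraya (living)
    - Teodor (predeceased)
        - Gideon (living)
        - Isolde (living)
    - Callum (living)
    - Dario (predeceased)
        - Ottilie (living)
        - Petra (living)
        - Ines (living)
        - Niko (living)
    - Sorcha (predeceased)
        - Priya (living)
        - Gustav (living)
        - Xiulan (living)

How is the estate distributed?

Halim: £84,000; Soraya: £84,000; Gideon: £42,000; Isolde: £42,000; Callum: £84,000; Ottilie: £21,000; Petra: £21,000; Ines: £21,000; Niko: £21,000; Priya: £28,000; Gustav: £28,000; Xiulan: £28,000

The spouse counts as an additional share at the children's level, so there are 6 primary shares of £84,000. Halim takes one such share (£84,000).
The children's combined portion (£420,000) is divided into 5 shares of £84,000: Soraya and Callum each take £84,000; Teodor's £84,000 share passes to Teodor's issue; Dario's £84,000 share passes to Dario's issue; Sorcha's £84,000 share passes to Sorcha's issue.
Teodor's share (£84,000) is divided into 2 shares of £42,000: Gideon and Isolde each take £42,000.
Dario's share (£84,000) is divided into 4 shares of £21,000: Ottilie, Petra, Ines, and Niko each take £21,000.
Sorcha's share (£84,000) is divided into 3 shares of £28,000: Priya, Gustav, and Xiulan each take £28,000.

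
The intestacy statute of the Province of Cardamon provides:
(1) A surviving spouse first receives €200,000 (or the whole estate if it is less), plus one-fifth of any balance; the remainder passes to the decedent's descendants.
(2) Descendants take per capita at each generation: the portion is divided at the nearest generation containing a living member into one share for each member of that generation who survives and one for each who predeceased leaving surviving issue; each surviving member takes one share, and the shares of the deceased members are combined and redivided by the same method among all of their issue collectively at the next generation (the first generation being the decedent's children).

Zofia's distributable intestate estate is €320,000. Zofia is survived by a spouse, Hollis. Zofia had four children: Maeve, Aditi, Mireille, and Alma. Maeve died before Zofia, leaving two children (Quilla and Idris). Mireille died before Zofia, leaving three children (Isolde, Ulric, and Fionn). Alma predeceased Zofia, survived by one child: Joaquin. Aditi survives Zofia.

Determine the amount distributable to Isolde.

Hollis first takes €200,000, leaving a balance of €120,000. Hollis then takes one-fifth of the balance (€24,000), for a total of €224,000. The remaining €96,000 passes to the descendants.
The descendants' portion (€96,000) is divided at the children's generation into 4 shares of €24,000. Aditi takes €24,000. The 3 shares of the deceased (Maeve, Mireille, and Alma) are combined into a pool of €72,000.
That pool (€72,000) is divided at the grandchildren's generation equally among Quilla, Idris, Isolde, Ulric, Fionn, and Joaquin: €12,000 each.

Isolde receives €12,000.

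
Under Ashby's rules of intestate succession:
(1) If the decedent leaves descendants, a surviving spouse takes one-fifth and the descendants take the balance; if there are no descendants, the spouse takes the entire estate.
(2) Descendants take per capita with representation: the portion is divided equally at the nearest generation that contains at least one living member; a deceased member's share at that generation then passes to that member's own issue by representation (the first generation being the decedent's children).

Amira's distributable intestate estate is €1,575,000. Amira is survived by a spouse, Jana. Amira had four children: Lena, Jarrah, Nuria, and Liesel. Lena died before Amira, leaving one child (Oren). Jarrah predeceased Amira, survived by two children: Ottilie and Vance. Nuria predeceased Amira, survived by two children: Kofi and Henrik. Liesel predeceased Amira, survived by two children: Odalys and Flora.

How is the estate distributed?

Jana: €315,000; Oren: €180,000; Ottilie: €180,000; Vance: €180,000; Kofi: €180,000; Henrik: €180,000; Odalys: €180,000; Flora: €180,000

Jana takes one-fifth of €1,575,000 = €315,000. The remaining €1,260,000 passes to the descendants.
No child survives, so the initial division is made at the grandchildren's generation.
The descendants' portion (€1,260,000) is divided into 7 shares of €180,000: Oren, Ottilie, Vance, Kofi, Henrik, Odalys, and Flora each take €180,000.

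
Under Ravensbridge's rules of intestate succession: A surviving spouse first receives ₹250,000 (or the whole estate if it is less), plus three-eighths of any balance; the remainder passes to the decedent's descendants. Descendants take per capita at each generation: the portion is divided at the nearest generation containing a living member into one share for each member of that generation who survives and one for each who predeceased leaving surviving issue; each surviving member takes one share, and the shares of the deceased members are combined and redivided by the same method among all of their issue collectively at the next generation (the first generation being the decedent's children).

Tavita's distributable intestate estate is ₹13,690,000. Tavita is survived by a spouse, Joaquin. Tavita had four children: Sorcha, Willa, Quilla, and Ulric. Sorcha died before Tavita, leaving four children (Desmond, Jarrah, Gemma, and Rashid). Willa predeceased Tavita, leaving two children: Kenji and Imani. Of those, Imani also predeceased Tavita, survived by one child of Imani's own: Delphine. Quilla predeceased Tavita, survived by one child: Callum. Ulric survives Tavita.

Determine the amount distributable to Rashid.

Joaquin first takes ₹250,000, leaving a balance of ₹13,440,000. Joaquin then takes three-eighths of the balance (₹5,040,000), for a total of ₹5,290,000. The remaining ₹8,400,000 passes to the descendants.
The descendants' portion (₹8,400,000) is divided at the children's generation into 4 shares of ₹2,100,000. Ulric takes ₹2,100,000. The 3 shares of the deceased (Sorcha, Willa, and Quilla) are combined into a pool of ₹6,300,000.
That pool (₹6,300,000) is divided at the grandchildren's generation into 7 shares of ₹900,000. Desmond, Jarrah, Gemma, Rashid, Kenji, and Callum each take ₹900,000. The remaining share for the deceased Imani (₹900,000) is carried to the next generation.
That pool (₹900,000) passes entirely to Delphine, the sole taker at the great-grandchildren's generation.

Rashid receives ₹900,000.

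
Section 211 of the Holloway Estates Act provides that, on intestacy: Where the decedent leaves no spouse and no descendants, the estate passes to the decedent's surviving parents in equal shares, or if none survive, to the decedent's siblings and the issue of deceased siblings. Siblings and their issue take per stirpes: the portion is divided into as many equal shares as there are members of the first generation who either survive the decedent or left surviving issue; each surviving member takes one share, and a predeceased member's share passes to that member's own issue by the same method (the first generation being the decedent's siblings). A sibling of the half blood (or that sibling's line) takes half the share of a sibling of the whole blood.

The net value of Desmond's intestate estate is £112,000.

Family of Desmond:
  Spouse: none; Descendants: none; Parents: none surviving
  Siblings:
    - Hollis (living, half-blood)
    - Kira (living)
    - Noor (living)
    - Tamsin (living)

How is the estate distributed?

The entire £112,000 passes to the siblings and their issue.
Counting each half-blood sibling's line as half a unit, there are 7/2 units in £112,000, so one unit is £32,000. Whole-blood lines (Kira, Noor, and Tamsin) take £32,000 each; half-blood lines (Hollis) take £16,000 each.

Hollis: £16,000; Kira: £32,000; Noor: £32,000; Tamsin: £32,000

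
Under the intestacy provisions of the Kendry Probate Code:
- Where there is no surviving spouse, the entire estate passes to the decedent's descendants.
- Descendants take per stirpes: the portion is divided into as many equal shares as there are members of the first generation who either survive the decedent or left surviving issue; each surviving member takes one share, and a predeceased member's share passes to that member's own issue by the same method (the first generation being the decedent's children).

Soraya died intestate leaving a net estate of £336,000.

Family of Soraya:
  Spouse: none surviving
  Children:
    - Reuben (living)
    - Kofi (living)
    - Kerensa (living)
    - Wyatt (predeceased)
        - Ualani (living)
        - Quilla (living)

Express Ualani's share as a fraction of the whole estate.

Ualani receives 1/8 of the estate.

The entire £336,000 passes to the descendants.
That amount (£336,000) is divided into 4 shares of £84,000: Reuben, Kofi, and Kerensa each take £84,000; Wyatt's £84,000 share passes to Wyatt's issue.
Wyatt's share (£84,000) is divided into 2 shares of £42,000: Ualani and Quilla each take £42,000.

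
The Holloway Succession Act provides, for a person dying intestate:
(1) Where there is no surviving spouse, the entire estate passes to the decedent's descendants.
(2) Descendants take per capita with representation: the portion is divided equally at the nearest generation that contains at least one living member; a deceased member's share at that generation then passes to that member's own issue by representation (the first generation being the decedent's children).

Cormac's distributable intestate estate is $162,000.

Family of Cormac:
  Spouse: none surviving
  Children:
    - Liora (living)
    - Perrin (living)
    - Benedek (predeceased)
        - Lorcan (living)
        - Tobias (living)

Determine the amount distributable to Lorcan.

Lorcan receives $27,000.

The entire $162,000 passes to the descendants.
That amount ($162,000) is divided into 3 shares of $54,000: Liora and Perrin each take $54,000; Benedek's $54,000 share passes to Benedek's issue.
Benedek's share ($54,000) is divided into 2 shares of $27,000: Lorcan and Tobias each take $27,000.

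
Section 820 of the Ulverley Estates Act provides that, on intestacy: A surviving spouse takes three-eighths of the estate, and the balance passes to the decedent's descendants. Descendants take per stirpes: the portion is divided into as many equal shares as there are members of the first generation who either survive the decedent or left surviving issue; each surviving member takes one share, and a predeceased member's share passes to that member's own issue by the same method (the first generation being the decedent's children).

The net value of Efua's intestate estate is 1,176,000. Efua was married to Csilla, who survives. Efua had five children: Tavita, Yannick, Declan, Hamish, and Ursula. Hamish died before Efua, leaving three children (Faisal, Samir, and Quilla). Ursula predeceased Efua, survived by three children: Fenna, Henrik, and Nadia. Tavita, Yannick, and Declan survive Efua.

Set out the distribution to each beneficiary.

Csilla takes three-eighths of 1,176,000 = 441,000. The remaining 735,000 passes to the descendants.
The descendants' portion (735,000) is divided into 5 shares of 147,000: Tavita, Yannick, and Declan each take 147,000; Hamish's 147,000 share passes to Hamish's issue; Ursula's 147,000 share passes to Ursula's issue.
Hamish's share (147,000) is divided into 3 shares of 49,000: Faisal, Samir, and Quilla each take 49,000.
Ursula's share (147,000) is divided into 3 shares of 49,000: Fenna, Henrik, and Nadia each take 49,000.

Csilla: 441,000; Tavita: 147,000; Yannick: 147,000; Declan: 147,000; Faisal: 49,000; Samir: 49,000; Quilla: 49,000; Fenna: 49,000; Henrik: 49,000; Nadia: 49,000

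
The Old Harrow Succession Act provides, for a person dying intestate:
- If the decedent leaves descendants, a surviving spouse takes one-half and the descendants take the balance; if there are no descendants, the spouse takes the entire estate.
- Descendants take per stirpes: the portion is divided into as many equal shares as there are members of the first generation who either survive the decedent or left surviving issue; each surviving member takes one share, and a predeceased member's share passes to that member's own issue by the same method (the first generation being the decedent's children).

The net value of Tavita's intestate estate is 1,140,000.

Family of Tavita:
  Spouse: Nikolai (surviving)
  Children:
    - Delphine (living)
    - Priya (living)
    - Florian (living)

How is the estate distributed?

Nikolai takes one-half of 1,140,000 = 570,000. The remaining 570,000 passes to the descendants.
The descendants' portion (570,000) is divided into 3 shares of 190,000: Delphine, Priya, and Florian each take 190,000.

Nikolai: 570,000; Delphine: 190,000; Priya: 190,000; Florian: 190,000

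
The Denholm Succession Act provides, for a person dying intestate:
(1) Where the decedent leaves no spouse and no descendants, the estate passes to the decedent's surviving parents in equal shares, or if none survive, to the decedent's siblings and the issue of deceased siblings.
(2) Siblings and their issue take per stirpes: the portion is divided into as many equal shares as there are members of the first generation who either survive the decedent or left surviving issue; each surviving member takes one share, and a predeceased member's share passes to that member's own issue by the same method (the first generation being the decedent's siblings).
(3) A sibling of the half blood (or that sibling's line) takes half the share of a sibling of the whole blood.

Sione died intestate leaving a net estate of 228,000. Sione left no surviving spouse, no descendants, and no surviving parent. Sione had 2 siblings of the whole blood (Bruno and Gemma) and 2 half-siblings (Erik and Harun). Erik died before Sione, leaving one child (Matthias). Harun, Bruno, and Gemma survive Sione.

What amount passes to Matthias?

Matthias receives 38,000.

The entire 228,000 passes to the siblings and their issue.
Counting each half-blood sibling's line as half a unit, there are 3 units in 228,000, so one unit is 76,000. Whole-blood lines (Bruno and Gemma) take 76,000 each; half-blood lines (Erik and Harun) take 38,000 each.
Erik's share (38,000) passes entirely to Matthias.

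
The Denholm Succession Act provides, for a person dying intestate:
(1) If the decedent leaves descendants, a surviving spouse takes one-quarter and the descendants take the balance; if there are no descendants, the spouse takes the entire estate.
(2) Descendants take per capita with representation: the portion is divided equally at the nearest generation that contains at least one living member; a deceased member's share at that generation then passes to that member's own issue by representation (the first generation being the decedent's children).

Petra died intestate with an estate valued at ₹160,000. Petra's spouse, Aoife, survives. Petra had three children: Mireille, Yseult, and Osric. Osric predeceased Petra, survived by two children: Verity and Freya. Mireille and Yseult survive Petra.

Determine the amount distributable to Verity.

Aoife takes one-quarter of ₹160,000 = ₹40,000. The remaining ₹120,000 passes to the descendants.
The descendants' portion (₹120,000) is divided into 3 shares of ₹40,000: Mireille and Yseult each take ₹40,000; Osric's ₹40,000 share passes to Osric's issue.
Osric's share (₹40,000) is divided into 2 shares of ₹20,000: Verity and Freya each take ₹20,000.

Verity receives ₹20,000.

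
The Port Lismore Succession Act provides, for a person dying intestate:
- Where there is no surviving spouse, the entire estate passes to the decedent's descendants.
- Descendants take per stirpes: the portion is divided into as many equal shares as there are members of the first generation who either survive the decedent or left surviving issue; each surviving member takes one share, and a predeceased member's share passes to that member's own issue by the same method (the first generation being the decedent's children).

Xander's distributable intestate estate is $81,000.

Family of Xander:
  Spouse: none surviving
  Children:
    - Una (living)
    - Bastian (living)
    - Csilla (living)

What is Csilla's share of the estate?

The entire $81,000 passes to the descendants.
That amount ($81,000) is divided into 3 shares of $27,000: Una, Bastian, and Csilla each take $27,000.

Csilla receives $27,000.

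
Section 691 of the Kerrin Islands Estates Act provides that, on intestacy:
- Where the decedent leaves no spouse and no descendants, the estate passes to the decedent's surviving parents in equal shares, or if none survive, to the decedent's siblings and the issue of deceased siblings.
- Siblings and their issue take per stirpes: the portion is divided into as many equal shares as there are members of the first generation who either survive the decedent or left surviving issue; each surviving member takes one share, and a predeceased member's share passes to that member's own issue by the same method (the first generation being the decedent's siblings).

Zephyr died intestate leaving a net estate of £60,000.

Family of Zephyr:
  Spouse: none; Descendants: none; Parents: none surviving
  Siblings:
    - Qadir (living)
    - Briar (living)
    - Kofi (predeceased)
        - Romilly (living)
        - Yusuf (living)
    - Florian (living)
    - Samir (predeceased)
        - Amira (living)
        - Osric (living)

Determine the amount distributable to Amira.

The entire £60,000 passes to the siblings and their issue.
That amount (£60,000) is divided into 5 shares of £12,000: Qadir, Briar, and Florian each take £12,000; Kofi's £12,000 share passes to Kofi's issue; Samir's £12,000 share passes to Samir's issue.
Kofi's share (£12,000) is divided into 2 shares of £6,000: Romilly and Yusuf each take £6,000.
Samir's share (£12,000) is divided into 2 shares of £6,000: Amira and Osric each take £6,000.

Amira receives £6,000.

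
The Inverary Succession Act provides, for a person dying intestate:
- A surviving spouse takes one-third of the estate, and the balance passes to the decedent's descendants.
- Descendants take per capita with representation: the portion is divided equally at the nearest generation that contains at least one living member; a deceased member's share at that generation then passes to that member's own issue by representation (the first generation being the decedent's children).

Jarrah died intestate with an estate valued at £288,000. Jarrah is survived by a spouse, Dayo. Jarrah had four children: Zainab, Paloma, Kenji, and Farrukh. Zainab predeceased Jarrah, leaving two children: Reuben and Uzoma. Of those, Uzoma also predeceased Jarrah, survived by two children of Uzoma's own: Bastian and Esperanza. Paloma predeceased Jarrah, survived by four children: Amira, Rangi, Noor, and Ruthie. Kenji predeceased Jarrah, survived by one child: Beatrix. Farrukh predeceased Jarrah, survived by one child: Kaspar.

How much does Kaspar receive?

Kaspar receives £24,000.

Dayo takes one-third of £288,000 = £96,000. The remaining £192,000 passes to the descendants.
No child survives, so the initial division is made at the grandchildren's generation.
The descendants' portion (£192,000) is divided into 8 shares of £24,000: Reuben, Amira, Rangi, Noor, Ruthie, Beatrix, and Kaspar each take £24,000; Uzoma's £24,000 share passes to Uzoma's issue.
Uzoma's share (£24,000) is divided into 2 shares of £12,000: Bastian and Esperanza each take £12,000.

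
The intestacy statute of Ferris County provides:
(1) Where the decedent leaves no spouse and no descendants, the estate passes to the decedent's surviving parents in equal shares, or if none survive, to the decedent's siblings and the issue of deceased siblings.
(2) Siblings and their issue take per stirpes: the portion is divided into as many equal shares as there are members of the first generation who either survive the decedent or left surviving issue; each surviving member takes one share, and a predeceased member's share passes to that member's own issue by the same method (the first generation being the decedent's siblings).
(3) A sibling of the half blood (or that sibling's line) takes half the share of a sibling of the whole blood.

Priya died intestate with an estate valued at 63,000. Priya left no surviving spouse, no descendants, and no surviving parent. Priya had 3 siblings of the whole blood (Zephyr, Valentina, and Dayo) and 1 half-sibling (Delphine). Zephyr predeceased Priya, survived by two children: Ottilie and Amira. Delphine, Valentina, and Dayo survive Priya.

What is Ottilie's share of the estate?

The entire 63,000 passes to the siblings and their issue.
Counting each half-blood sibling's line as half a unit, there are 7/2 units in 63,000, so one unit is 18,000. Whole-blood lines (Zephyr, Valentina, and Dayo) take 18,000 each; half-blood lines (Delphine) take 9,000 each.
Zephyr's share (18,000) is divided into 2 shares of 9,000: Ottilie and Amira each take 9,000.

Ottilie receives 9,000.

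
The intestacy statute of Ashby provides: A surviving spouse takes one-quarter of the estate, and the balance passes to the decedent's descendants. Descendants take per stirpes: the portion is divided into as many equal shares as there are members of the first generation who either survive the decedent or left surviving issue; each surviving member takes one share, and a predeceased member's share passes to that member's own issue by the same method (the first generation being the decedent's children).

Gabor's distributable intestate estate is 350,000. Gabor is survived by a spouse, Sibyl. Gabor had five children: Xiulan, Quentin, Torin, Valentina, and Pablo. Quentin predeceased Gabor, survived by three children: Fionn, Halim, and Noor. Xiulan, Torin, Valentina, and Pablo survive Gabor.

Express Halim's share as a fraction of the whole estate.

Halim receives 1/20 of the estate.

Sibyl takes one-quarter of 350,000 = 87,500. The remaining 262,500 passes to the descendants.
The descendants' portion (262,500) is divided into 5 shares of 52,500: Xiulan, Torin, Valentina, and Pablo each take 52,500; Quentin's 52,500 share passes to Quentin's issue.
Quentin's share (52,500) is divided into 3 shares of 17,500: Fionn, Halim, and Noor each take 17,500.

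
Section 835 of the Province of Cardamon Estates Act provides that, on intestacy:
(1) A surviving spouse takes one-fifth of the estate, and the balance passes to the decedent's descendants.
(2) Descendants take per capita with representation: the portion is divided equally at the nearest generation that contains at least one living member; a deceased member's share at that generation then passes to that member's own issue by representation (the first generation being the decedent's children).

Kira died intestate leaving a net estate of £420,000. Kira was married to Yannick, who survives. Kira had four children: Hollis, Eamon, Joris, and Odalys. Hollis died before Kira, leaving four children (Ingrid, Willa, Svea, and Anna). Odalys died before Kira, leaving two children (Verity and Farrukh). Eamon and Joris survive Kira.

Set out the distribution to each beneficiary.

Yannick takes one-fifth of £420,000 = £84,000. The remaining £336,000 passes to the descendants.
The descendants' portion (£336,000) is divided into 4 shares of £84,000: Eamon and Joris each take £84,000; Hollis's £84,000 share passes to Hollis's issue; Odalys's £84,000 share passes to Odalys's issue.
Hollis's share (£84,000) is divided into 4 shares of £21,000: Ingrid, Willa, Svea, and Anna each take £21,000.
Odalys's share (£84,000) is divided into 2 shares of £42,000: Verity and Farrukh each take £42,000.

Yannick: £84,000; Ingrid: £21,000; Willa: £21,000; Svea: £21,000; Anna: £21,000; Eamon: £84,000; Joris: £84,000; Verity: £42,000; Farrukh: £42,000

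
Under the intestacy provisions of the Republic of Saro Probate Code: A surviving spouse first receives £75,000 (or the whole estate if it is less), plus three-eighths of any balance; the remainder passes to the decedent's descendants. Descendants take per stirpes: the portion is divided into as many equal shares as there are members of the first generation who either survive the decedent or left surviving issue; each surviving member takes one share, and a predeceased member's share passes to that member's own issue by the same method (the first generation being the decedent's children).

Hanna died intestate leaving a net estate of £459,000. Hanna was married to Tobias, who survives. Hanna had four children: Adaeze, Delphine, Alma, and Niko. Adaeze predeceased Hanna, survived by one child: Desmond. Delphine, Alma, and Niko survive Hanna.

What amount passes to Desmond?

Desmond receives £60,000.

Tobias first takes £75,000, leaving a balance of £384,000. Tobias then takes three-eighths of the balance (£144,000), for a total of £219,000. The remaining £240,000 passes to the descendants.
The descendants' portion (£240,000) is divided into 4 shares of £60,000: Delphine, Alma, and Niko each take £60,000; Adaeze's £60,000 share passes to Adaeze's issue.
Adaeze's share (£60,000) passes entirely to Desmond.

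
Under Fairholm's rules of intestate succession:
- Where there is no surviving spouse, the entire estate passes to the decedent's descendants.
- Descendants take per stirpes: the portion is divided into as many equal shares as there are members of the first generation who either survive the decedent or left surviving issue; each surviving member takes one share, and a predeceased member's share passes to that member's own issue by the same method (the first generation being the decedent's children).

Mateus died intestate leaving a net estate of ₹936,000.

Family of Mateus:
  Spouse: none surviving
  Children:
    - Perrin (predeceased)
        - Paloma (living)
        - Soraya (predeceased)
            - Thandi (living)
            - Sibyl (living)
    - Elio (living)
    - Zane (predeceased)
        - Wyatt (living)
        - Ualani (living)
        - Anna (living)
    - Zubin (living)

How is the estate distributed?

The entire ₹936,000 passes to the descendants.
That amount (₹936,000) is divided into 4 shares of ₹234,000: Elio and Zubin each take ₹234,000; Perrin's ₹234,000 share passes to Perrin's issue; Zane's ₹234,000 share passes to Zane's issue.
Perrin's share (₹234,000) is divided into 2 shares of ₹117,000: Paloma takes ₹117,000; Soraya's ₹117,000 share passes to Soraya's issue.
Soraya's share (₹117,000) is divided into 2 shares of ₹58,500: Thandi and Sibyl each take ₹58,500.
Zane's share (₹234,000) is divided into 3 shares of ₹78,000: Wyatt, Ualani, and Anna each take ₹78,000.

Paloma: ₹117,000; Thandi: ₹58,500; Sibyl: ₹58,500; Elio: ₹234,000; Wyatt: ₹78,000; Ualani: ₹78,000; Anna: ₹78,000; Zubin: ₹234,000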